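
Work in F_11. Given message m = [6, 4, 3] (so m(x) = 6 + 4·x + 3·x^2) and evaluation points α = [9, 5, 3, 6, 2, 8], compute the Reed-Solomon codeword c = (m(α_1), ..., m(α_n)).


c = [10, 2, 1, 6, 4, 10]

Message polynomial: m(x) = 6 + 4·x + 3·x^2 (mod 11).
For each evaluation point α_i, compute m(α_i) mod 11:
  α_1 = 9: Horner steps 3 → 9 → 10, so m(9) = 10.
  α_2 = 5: Horner steps 3 → 8 → 2, so m(5) = 2.
  α_3 = 3: Horner steps 3 → 2 → 1, so m(3) = 1.
  α_4 = 6: Horner steps 3 → 0 → 6, so m(6) = 6.
  α_5 = 2: Horner steps 3 → 10 → 4, so m(2) = 4.
  α_6 = 8: Horner steps 3 → 6 → 10, so m(8) = 10.
Codeword c = [10, 2, 1, 6, 4, 10] ∈ F_11^6.


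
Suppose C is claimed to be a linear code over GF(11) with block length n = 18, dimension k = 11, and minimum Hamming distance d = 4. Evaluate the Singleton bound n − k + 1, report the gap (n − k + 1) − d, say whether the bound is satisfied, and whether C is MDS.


Singleton RHS = n − k + 1 = 8, slack = 4, bound satisfied, not MDS.

Singleton bound: d ≤ n − k + 1.
Here n = 18, k = 11, so n − k + 1 = 8.
Given d = 4, check d ≤ 8: YES.
Slack = (n − k + 1) − d = 4.
The code is NOT MDS (slack = 4 > 0).
Description: the claimed parameters are [18, 11, 4]_11; such a code would be non-MDS.


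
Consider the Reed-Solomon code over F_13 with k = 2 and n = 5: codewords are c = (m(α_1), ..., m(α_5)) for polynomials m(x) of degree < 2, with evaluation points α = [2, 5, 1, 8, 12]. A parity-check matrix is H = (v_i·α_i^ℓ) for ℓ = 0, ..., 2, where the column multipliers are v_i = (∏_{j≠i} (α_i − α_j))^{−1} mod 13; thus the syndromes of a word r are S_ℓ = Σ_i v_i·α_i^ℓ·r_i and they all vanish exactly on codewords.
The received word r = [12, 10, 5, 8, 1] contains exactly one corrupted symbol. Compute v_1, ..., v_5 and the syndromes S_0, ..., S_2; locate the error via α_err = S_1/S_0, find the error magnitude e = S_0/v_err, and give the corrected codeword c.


S = (3, 3, 3), error at position 3, error magnitude e = 1, c = [12, 10, 4, 8, 1].

Step 1: column multipliers v_i = (∏_{j≠i}(α_i − α_j))^{−1} mod 13.
  i = 1 (α = 2): (2−5)(2−1)(2−8)(2−12) = (−3)·1·(−6)·(−10) = −180 ≡ 2, so v_1 = 2^{−1} = 7 (mod 13).
  i = 2 (α = 5): (5−2)(5−1)(5−8)(5−12) = 3·4·(−3)·(−7) = 252 ≡ 5, so v_2 = 5^{−1} = 8 (mod 13).
  i = 3 (α = 1): (1−2)(1−5)(1−8)(1−12) = (−1)·(−4)·(−7)·(−11) = 308 ≡ 9, so v_3 = 9^{−1} = 3 (mod 13).
  i = 4 (α = 8): (8−2)(8−5)(8−1)(8−12) = 6·3·7·(−4) = −504 ≡ 3, so v_4 = 3^{−1} = 9 (mod 13).
  i = 5 (α = 12): (12−2)(12−5)(12−1)(12−8) = 10·7·11·4 = 3080 ≡ 12, so v_5 = 12^{−1} = 12 (mod 13).
  v = [7, 8, 3, 9, 12].
Step 2: syndromes of r = [12, 10, 5, 8, 1] (all sums mod 13).
  S_0 = Σ v_i r_i = 7·12 + 8·10 + 3·5 + 9·8 + 12·1 = 263 ≡ 3.
  S_1 = Σ v_i α_i r_i = 7·2·12 + 8·5·10 + 3·1·5 + 9·8·8 + 12·12·1 = 1303 ≡ 3.
  α_i^2 mod 13 = [4, 12, 1, 12, 1].
  S_2 = Σ v_i α_i^2 r_i = 7·4·12 + 8·12·10 + 3·1·5 + 9·12·8 + 12·1·1 = 2187 ≡ 3.
  S = (3, 3, 3) ≠ 0, so r is not a codeword (an error is present).
Step 3: locate the error. For a single error e at position i, S_ℓ = v_i·e·α_i^ℓ, so α_err = S_1/S_0.
  S_0^{−1} = 3^{−1} = 9 (mod 13), so α_err = 3·9 = 27 ≡ 1 = α_3. Error position i = 3.
  Consistency check: S_2/S_1 = 3·9 = 27 ≡ 1 = α_err ✓ (single-error assumption holds).
Step 4: error magnitude e = S_0/v_3 = S_0·∏_{j≠3}(α_3 − α_j) = 3·9 = 27 ≡ 1 (mod 13).
Step 5: correct position 3: c_3 = r_3 − e = 5 − 1 ≡ 4 (mod 13). Hence c = [12, 10, 4, 8, 1].
  Check: interpolating c through the α_i gives m(x) = 9 + 8·x (degree < 2) with m(α_i) = c_i for every i, so c is indeed a codeword.


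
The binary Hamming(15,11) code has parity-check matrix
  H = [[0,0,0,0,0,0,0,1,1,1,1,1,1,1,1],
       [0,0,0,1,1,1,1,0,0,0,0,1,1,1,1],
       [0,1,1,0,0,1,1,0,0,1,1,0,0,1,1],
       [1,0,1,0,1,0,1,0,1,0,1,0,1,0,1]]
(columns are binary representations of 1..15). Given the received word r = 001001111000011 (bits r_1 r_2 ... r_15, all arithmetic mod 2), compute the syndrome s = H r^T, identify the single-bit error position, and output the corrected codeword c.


s = (0, 0, 1, 0)^T, error position = 2, corrected codeword c = 011001111000011

Compute s = H r^T mod 2 one row at a time:
  s_1 = 1 + 1 + 0 + 0 + 0 + 0 + 1 + 1 = 4 ≡ 0 (mod 2).
  s_2 = 0 + 0 + 1 + 1 + 0 + 0 + 1 + 1 = 4 ≡ 0 (mod 2).
  s_3 = 0 + 1 + 1 + 1 + 0 + 0 + 1 + 1 = 5 ≡ 1 (mod 2).
  s_4 = 0 + 1 + 0 + 1 + 1 + 0 + 0 + 1 = 4 ≡ 0 (mod 2).
s = (0, 0, 1, 0)^T — this equals column 2 of H (binary 0010), so error is at position 2.
Correct: flip bit 2 of r = 001001111000011 to get c = 011001111000011.


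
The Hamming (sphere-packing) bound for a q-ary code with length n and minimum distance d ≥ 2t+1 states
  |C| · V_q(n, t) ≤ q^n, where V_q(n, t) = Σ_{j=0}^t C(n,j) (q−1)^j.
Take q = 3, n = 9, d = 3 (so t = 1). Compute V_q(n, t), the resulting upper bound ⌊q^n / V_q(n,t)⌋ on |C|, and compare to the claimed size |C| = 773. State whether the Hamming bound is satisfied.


V_q(n, t) = 19, q^n = 19683, Hamming bound = 1035, |C| = 773 ≤ bound (satisfied).

Step 1: Compute V_q(n, t) = Σ_{j=0}^1 C(n, j) (q−1)^j.
  j = 0: C(9,0)·(2)^0 = 1·1 = 1.
  j = 1: C(9,1)·(2)^1 = 9·2 = 18.
  V_q(n, t) = 1 + 18 = 19.
Step 2: q^n = 3^9 = 19683.
Step 3: Hamming bound ⌊q^n / V_q(n,t)⌋ = ⌊19683/19⌋ = 1035.
Step 4: Compare |C| = 773 to 1035: satisfied.
The claimed |C| lies below the Hamming bound.


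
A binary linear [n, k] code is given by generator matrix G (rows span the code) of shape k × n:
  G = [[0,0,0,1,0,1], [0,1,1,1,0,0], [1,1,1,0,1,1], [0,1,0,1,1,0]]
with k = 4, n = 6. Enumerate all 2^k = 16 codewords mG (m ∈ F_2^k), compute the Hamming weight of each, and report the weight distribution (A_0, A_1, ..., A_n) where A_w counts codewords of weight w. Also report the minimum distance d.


Weight distribution: A_0 = 1, A_2 = 4, A_3 = 6, A_4 = 3, A_5 = 2. Minimum distance d = 2.

Enumerate all 2^4 = 16 messages m ∈ F_2^4.
For each, compute codeword c = mG in F_2^6, then tally its weight.
  m = 0000 → c = 000000, weight = 0.
  m = 1000 → c = 000101, weight = 2.
  m = 0100 → c = 011100, weight = 3.
  m = 1100 → c = 011001, weight = 3.
  m = 0010 → c = 111011, weight = 5.
  m = 1010 → c = 111110, weight = 5.
  m = 0110 → c = 100111, weight = 4.
  m = 1110 → c = 100010, weight = 2.
  m = 0001 → c = 010110, weight = 3.
  m = 1001 → c = 010011, weight = 3.
  m = 0101 → c = 001010, weight = 2.
  m = 1101 → c = 001111, weight = 4.
  m = 0011 → c = 101101, weight = 4.
  m = 1011 → c = 101000, weight = 2.
  m = 0111 → c = 110001, weight = 3.
  m = 1111 → c = 110100, weight = 3.
Tally weights:
  weight 0: 1 codewords.
  weight 2: 4 codewords.
  weight 3: 6 codewords.
  weight 4: 3 codewords.
  weight 5: 2 codewords.
Minimum distance d = smallest w > 0 with A_w > 0 = 2.
Sanity: Σ A_w = 16 = 2^4 = 16 ✓.


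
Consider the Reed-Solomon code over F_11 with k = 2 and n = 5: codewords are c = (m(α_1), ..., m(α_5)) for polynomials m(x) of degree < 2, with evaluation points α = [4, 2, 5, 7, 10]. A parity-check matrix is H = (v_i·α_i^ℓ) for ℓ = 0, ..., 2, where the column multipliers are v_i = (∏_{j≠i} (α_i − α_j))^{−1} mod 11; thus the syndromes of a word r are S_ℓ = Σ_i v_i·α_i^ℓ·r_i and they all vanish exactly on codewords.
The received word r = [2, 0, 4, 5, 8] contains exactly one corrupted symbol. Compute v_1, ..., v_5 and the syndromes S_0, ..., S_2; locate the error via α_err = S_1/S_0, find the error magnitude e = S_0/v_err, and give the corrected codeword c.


S = (7, 2, 10), error at position 3, error magnitude e = 1, c = [2, 0, 3, 5, 8].

Step 1: column multipliers v_i = (∏_{j≠i}(α_i − α_j))^{−1} mod 11.
  i = 1 (α = 4): (4−2)(4−5)(4−7)(4−10) = 2·(−1)·(−3)·(−6) = −36 ≡ 8, so v_1 = 8^{−1} = 7 (mod 11).
  i = 2 (α = 2): (2−4)(2−5)(2−7)(2−10) = (−2)·(−3)·(−5)·(−8) = 240 ≡ 9, so v_2 = 9^{−1} = 5 (mod 11).
  i = 3 (α = 5): (5−4)(5−2)(5−7)(5−10) = 1·3·(−2)·(−5) = 30 ≡ 8, so v_3 = 8^{−1} = 7 (mod 11).
  i = 4 (α = 7): (7−4)(7−2)(7−5)(7−10) = 3·5·2·(−3) = −90 ≡ 9, so v_4 = 9^{−1} = 5 (mod 11).
  i = 5 (α = 10): (10−4)(10−2)(10−5)(10−7) = 6·8·5·3 = 720 ≡ 5, so v_5 = 5^{−1} = 9 (mod 11).
  v = [7, 5, 7, 5, 9].
Step 2: syndromes of r = [2, 0, 4, 5, 8] (all sums mod 11).
  S_0 = Σ v_i r_i = 7·2 + 5·0 + 7·4 + 5·5 + 9·8 = 139 ≡ 7.
  S_1 = Σ v_i α_i r_i = 7·4·2 + 5·2·0 + 7·5·4 + 5·7·5 + 9·10·8 = 1091 ≡ 2.
  α_i^2 mod 11 = [5, 4, 3, 5, 1].
  S_2 = Σ v_i α_i^2 r_i = 7·5·2 + 5·4·0 + 7·3·4 + 5·5·5 + 9·1·8 = 351 ≡ 10.
  S = (7, 2, 10) ≠ 0, so r is not a codeword (an error is present).
Step 3: locate the error. For a single error e at position i, S_ℓ = v_i·e·α_i^ℓ, so α_err = S_1/S_0.
  S_0^{−1} = 7^{−1} = 8 (mod 11), so α_err = 2·8 = 16 ≡ 5 = α_3. Error position i = 3.
  Consistency check: S_2/S_1 = 10·6 = 60 ≡ 5 = α_err ✓ (single-error assumption holds).
Step 4: error magnitude e = S_0/v_3 = S_0·∏_{j≠3}(α_3 − α_j) = 7·8 = 56 ≡ 1 (mod 11).
Step 5: correct position 3: c_3 = r_3 − e = 4 − 1 ≡ 3 (mod 11). Hence c = [2, 0, 3, 5, 8].
  Check: interpolating c through the α_i gives m(x) = 9 + 1·x (degree < 2) with m(α_i) = c_i for every i, so c is indeed a codeword.


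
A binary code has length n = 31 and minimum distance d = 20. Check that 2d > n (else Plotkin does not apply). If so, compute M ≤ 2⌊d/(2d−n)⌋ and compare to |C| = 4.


Plotkin bound M ≤ 4; given |C| = 4 ≤ bound (satisfied).

Check applicability: 2d = 40, n = 31.
2d − n = 9 > 0, so Plotkin applies.
Compute d/(2d−n) = 20/9 ≈ 2.2222.
⌊d/(2d−n)⌋ = 2.
Plotkin bound: M ≤ 2·2 = 4.
Given |C| = 4, check: satisfied.
This |C| is at the Plotkin bound.


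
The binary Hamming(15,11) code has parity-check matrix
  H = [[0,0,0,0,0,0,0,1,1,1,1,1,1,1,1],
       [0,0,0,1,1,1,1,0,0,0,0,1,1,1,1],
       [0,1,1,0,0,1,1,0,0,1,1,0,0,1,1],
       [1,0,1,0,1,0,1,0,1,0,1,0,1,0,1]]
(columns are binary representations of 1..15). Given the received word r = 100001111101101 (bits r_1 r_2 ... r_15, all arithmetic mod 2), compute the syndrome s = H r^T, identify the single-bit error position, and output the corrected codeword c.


s = (0, 1, 0, 1)^T, error position = 5, corrected codeword c = 100011111101101

Compute s = H r^T mod 2 one row at a time:
  s_1 = 1 + 1 + 1 + 0 + 1 + 1 + 0 + 1 = 6 ≡ 0 (mod 2).
  s_2 = 0 + 0 + 1 + 1 + 1 + 1 + 0 + 1 = 5 ≡ 1 (mod 2).
  s_3 = 0 + 0 + 1 + 1 + 1 + 0 + 0 + 1 = 4 ≡ 0 (mod 2).
  s_4 = 1 + 0 + 0 + 1 + 1 + 0 + 1 + 1 = 5 ≡ 1 (mod 2).
s = (0, 1, 0, 1)^T — this equals column 5 of H (binary 0101), so error is at position 5.
Correct: flip bit 5 of r = 100001111101101 to get c = 100011111101101.


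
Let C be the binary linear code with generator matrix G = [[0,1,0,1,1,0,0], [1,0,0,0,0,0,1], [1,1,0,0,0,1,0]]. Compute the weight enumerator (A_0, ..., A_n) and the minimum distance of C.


Weight distribution: A_0 = 1, A_2 = 1, A_3 = 3, A_4 = 2, A_5 = 1. Minimum distance d = 2.

Enumerate all 2^3 = 8 messages m ∈ F_2^3.
For each, compute codeword c = mG in F_2^7, then tally its weight.
  m = 000 → c = 0000000, weight = 0.
  m = 100 → c = 0101100, weight = 3.
  m = 010 → c = 1000001, weight = 2.
  m = 110 → c = 1101101, weight = 5.
  m = 001 → c = 1100010, weight = 3.
  m = 101 → c = 1001110, weight = 4.
  m = 011 → c = 0100011, weight = 3.
  m = 111 → c = 0001111, weight = 4.
Tally weights:
  weight 0: 1 codewords.
  weight 2: 1 codewords.
  weight 3: 3 codewords.
  weight 4: 2 codewords.
  weight 5: 1 codewords.
Minimum distance d = smallest w > 0 with A_w > 0 = 2.
Sanity: Σ A_w = 8 = 2^3 = 8 ✓.


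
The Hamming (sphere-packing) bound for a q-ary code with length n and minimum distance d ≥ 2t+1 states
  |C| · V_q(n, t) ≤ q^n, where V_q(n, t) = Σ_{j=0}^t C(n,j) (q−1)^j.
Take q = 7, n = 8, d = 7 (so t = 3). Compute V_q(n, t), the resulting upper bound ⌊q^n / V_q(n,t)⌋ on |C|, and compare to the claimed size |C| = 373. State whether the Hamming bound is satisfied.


V_q(n, t) = 13153, q^n = 5764801, Hamming bound = 438, |C| = 373 ≤ bound (satisfied).

Step 1: Compute V_q(n, t) = Σ_{j=0}^3 C(n, j) (q−1)^j.
  j = 0: C(8,0)·(6)^0 = 1·1 = 1.
  j = 1: C(8,1)·(6)^1 = 8·6 = 48.
  j = 2: C(8,2)·(6)^2 = 28·36 = 1008.
  j = 3: C(8,3)·(6)^3 = 56·216 = 12096.
  V_q(n, t) = 1 + 48 + 1008 + 12096 = 13153.
Step 2: q^n = 7^8 = 5764801.
Step 3: Hamming bound ⌊q^n / V_q(n,t)⌋ = ⌊5764801/13153⌋ = 438.
Step 4: Compare |C| = 373 to 438: satisfied.
The claimed |C| lies below the Hamming bound.


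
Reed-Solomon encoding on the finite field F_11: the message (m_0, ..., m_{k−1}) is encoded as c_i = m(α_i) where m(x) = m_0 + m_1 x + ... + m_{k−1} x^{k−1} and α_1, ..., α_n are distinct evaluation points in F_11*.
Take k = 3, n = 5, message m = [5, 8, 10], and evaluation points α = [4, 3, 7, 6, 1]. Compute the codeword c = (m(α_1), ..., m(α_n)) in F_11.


c = [10, 9, 1, 6, 1]

Message polynomial: m(x) = 5 + 8·x + 10·x^2 (mod 11).
For each evaluation point α_i, compute m(α_i) mod 11:
  α_1 = 4: Horner steps 10 → 4 → 10, so m(4) = 10.
  α_2 = 3: Horner steps 10 → 5 → 9, so m(3) = 9.
  α_3 = 7: Horner steps 10 → 1 → 1, so m(7) = 1.
  α_4 = 6: Horner steps 10 → 2 → 6, so m(6) = 6.
  α_5 = 1: Horner steps 10 → 7 → 1, so m(1) = 1.
Codeword c = [10, 9, 1, 6, 1] ∈ F_11^5.


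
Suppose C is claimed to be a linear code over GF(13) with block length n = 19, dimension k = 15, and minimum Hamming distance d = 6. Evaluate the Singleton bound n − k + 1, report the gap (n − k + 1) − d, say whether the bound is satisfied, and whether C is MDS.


Singleton RHS = n − k + 1 = 5, slack = -1, bound violated (no such code; not MDS).

Singleton bound: d ≤ n − k + 1.
Here n = 19, k = 15, so n − k + 1 = 5.
Given d = 6, check d ≤ 5: NO.
Slack = (n − k + 1) − d = -1.
The slack is negative: d = 6 exceeds n − k + 1 = 5 by 1, so the Singleton bound is violated and no linear [19, 15, 6]_13 code can exist. In particular it is not MDS (MDS requires d = n − k + 1 exactly).
Description: the claimed parameters are [19, 15, 6]_13; such a code would be impossible (violates the Singleton bound).


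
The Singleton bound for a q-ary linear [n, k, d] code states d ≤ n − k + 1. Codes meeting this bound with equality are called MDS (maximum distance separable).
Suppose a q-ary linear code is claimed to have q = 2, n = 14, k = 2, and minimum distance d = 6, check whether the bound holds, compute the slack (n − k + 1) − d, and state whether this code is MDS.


Singleton RHS = n − k + 1 = 13, slack = 7, bound satisfied, not MDS.

Singleton bound: d ≤ n − k + 1.
Here n = 14, k = 2, so n − k + 1 = 13.
Given d = 6, check d ≤ 13: YES.
Slack = (n − k + 1) − d = 7.
The code is NOT MDS (slack = 7 > 0).
Description: the claimed parameters are [14, 2, 6]_2; such a code would be non-MDS.


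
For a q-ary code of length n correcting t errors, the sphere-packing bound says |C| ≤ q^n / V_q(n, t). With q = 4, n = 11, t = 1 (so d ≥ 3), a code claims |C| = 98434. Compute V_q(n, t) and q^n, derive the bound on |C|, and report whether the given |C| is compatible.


V_q(n, t) = 34, q^n = 4194304, Hamming bound = 123361, |C| = 98434 ≤ bound (satisfied).

Step 1: Compute V_q(n, t) = Σ_{j=0}^1 C(n, j) (q−1)^j.
  j = 0: C(11,0)·(3)^0 = 1·1 = 1.
  j = 1: C(11,1)·(3)^1 = 11·3 = 33.
  V_q(n, t) = 1 + 33 = 34.
Step 2: q^n = 4^11 = 4194304.
Step 3: Hamming bound ⌊q^n / V_q(n,t)⌋ = ⌊4194304/34⌋ = 123361.
Step 4: Compare |C| = 98434 to 123361: satisfied.
The claimed |C| lies below the Hamming bound.


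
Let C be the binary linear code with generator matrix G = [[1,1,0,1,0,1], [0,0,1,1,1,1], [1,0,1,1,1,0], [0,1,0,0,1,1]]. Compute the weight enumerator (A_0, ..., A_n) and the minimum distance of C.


Weight distribution: A_0 = 1, A_1 = 1, A_2 = 2, A_3 = 6, A_4 = 5, A_5 = 1. Minimum distance d = 1.

Enumerate all 2^4 = 16 messages m ∈ F_2^4.
For each, compute codeword c = mG in F_2^6, then tally its weight.
  m = 0000 → c = 000000, weight = 0.
  m = 1000 → c = 110101, weight = 4.
  m = 0100 → c = 001111, weight = 4.
  m = 1100 → c = 111010, weight = 4.
  m = 0010 → c = 101110, weight = 4.
  m = 1010 → c = 011011, weight = 4.
  m = 0110 → c = 100001, weight = 2.
  m = 1110 → c = 010100, weight = 2.
  m = 0001 → c = 010011, weight = 3.
  m = 1001 → c = 100110, weight = 3.
  m = 0101 → c = 011100, weight = 3.
  m = 1101 → c = 101001, weight = 3.
  m = 0011 → c = 111101, weight = 5.
  m = 1011 → c = 001000, weight = 1.
  m = 0111 → c = 110010, weight = 3.
  m = 1111 → c = 000111, weight = 3.
Tally weights:
  weight 0: 1 codewords.
  weight 1: 1 codewords.
  weight 2: 2 codewords.
  weight 3: 6 codewords.
  weight 4: 5 codewords.
  weight 5: 1 codewords.
Minimum distance d = smallest w > 0 with A_w > 0 = 1.
Sanity: Σ A_w = 16 = 2^4 = 16 ✓.


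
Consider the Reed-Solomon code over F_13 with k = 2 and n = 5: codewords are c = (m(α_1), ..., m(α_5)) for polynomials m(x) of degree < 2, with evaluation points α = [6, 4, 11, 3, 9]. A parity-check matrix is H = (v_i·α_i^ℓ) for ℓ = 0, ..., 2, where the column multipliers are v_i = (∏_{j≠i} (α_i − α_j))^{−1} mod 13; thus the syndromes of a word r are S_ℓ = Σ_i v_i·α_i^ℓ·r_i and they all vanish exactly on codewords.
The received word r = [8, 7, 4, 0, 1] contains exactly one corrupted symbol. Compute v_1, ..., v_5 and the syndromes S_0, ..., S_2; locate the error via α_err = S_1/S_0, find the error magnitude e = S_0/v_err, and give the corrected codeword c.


S = (12, 4, 10), error at position 5, error magnitude e = 11, c = [8, 7, 4, 0, 3].

Step 1: column multipliers v_i = (∏_{j≠i}(α_i − α_j))^{−1} mod 13.
  i = 1 (α = 6): (6−4)(6−11)(6−3)(6−9) = 2·(−5)·3·(−3) = 90 ≡ 12, so v_1 = 12^{−1} = 12 (mod 13).
  i = 2 (α = 4): (4−6)(4−11)(4−3)(4−9) = (−2)·(−7)·1·(−5) = −70 ≡ 8, so v_2 = 8^{−1} = 5 (mod 13).
  i = 3 (α = 11): (11−6)(11−4)(11−3)(11−9) = 5·7·8·2 = 560 ≡ 1, so v_3 = 1^{−1} = 1 (mod 13).
  i = 4 (α = 3): (3−6)(3−4)(3−11)(3−9) = (−3)·(−1)·(−8)·(−6) = 144 ≡ 1, so v_4 = 1^{−1} = 1 (mod 13).
  i = 5 (α = 9): (9−6)(9−4)(9−11)(9−3) = 3·5·(−2)·6 = −180 ≡ 2, so v_5 = 2^{−1} = 7 (mod 13).
  v = [12, 5, 1, 1, 7].
Step 2: syndromes of r = [8, 7, 4, 0, 1] (all sums mod 13).
  S_0 = Σ v_i r_i = 12·8 + 5·7 + 1·4 + 1·0 + 7·1 = 142 ≡ 12.
  S_1 = Σ v_i α_i r_i = 12·6·8 + 5·4·7 + 1·11·4 + 1·3·0 + 7·9·1 = 823 ≡ 4.
  α_i^2 mod 13 = [10, 3, 4, 9, 3].
  S_2 = Σ v_i α_i^2 r_i = 12·10·8 + 5·3·7 + 1·4·4 + 1·9·0 + 7·3·1 = 1102 ≡ 10.
  S = (12, 4, 10) ≠ 0, so r is not a codeword (an error is present).
Step 3: locate the error. For a single error e at position i, S_ℓ = v_i·e·α_i^ℓ, so α_err = S_1/S_0.
  S_0^{−1} = 12^{−1} = 12 (mod 13), so α_err = 4·12 = 48 ≡ 9 = α_5. Error position i = 5.
  Consistency check: S_2/S_1 = 10·10 = 100 ≡ 9 = α_err ✓ (single-error assumption holds).
Step 4: error magnitude e = S_0/v_5 = S_0·∏_{j≠5}(α_5 − α_j) = 12·2 = 24 ≡ 11 (mod 13).
Step 5: correct position 5: c_5 = r_5 − e = 1 − 11 ≡ 3 (mod 13). Hence c = [8, 7, 4, 0, 3].
  Check: interpolating c through the α_i gives m(x) = 5 + 7·x (degree < 2) with m(α_i) = c_i for every i, so c is indeed a codeword.


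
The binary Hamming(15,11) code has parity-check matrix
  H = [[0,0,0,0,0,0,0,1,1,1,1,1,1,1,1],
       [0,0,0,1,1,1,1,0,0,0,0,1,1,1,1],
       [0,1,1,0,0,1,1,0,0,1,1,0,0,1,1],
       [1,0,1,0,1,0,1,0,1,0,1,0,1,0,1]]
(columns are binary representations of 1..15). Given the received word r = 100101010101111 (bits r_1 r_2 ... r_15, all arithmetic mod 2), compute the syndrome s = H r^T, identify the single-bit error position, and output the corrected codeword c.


s = (0, 0, 0, 1)^T, error position = 1, corrected codeword c = 000101010101111

Compute s = H r^T mod 2 one row at a time:
  s_1 = 1 + 0 + 1 + 0 + 1 + 1 + 1 + 1 = 6 ≡ 0 (mod 2).
  s_2 = 1 + 0 + 1 + 0 + 1 + 1 + 1 + 1 = 6 ≡ 0 (mod 2).
  s_3 = 0 + 0 + 1 + 0 + 1 + 0 + 1 + 1 = 4 ≡ 0 (mod 2).
  s_4 = 1 + 0 + 0 + 0 + 0 + 0 + 1 + 1 = 3 ≡ 1 (mod 2).
s = (0, 0, 0, 1)^T — this equals column 1 of H (binary 0001), so error is at position 1.
Correct: flip bit 1 of r = 100101010101111 to get c = 000101010101111.


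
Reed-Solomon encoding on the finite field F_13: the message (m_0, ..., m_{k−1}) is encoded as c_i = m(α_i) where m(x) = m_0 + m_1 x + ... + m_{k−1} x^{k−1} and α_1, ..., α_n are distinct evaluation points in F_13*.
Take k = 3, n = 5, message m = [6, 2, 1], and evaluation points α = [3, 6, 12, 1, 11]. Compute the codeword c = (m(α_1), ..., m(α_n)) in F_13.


c = [8, 2, 5, 9, 6]

Message polynomial: m(x) = 6 + 2·x + 1·x^2 (mod 13).
For each evaluation point α_i, compute m(α_i) mod 13:
  α_1 = 3: Horner steps 1 → 5 → 8, so m(3) = 8.
  α_2 = 6: Horner steps 1 → 8 → 2, so m(6) = 2.
  α_3 = 12: Horner steps 1 → 1 → 5, so m(12) = 5.
  α_4 = 1: Horner steps 1 → 3 → 9, so m(1) = 9.
  α_5 = 11: Horner steps 1 → 0 → 6, so m(11) = 6.
Codeword c = [8, 2, 5, 9, 6] ∈ F_13^5.


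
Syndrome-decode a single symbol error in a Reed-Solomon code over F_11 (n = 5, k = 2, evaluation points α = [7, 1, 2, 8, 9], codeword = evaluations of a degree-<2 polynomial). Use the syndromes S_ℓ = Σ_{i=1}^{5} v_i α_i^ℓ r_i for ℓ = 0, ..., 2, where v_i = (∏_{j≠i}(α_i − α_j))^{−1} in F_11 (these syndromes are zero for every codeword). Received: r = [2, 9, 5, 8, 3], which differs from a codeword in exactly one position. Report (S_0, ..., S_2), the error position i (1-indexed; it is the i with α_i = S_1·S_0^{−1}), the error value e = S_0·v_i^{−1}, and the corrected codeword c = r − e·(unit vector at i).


S = (9, 9, 9), error at position 2, error magnitude e = 10, c = [2, 10, 5, 8, 3].

Step 1: column multipliers v_i = (∏_{j≠i}(α_i − α_j))^{−1} mod 11.
  i = 1 (α = 7): (7−1)(7−2)(7−8)(7−9) = 6·5·(−1)·(−2) = 60 ≡ 5, so v_1 = 5^{−1} = 9 (mod 11).
  i = 2 (α = 1): (1−7)(1−2)(1−8)(1−9) = (−6)·(−1)·(−7)·(−8) = 336 ≡ 6, so v_2 = 6^{−1} = 2 (mod 11).
  i = 3 (α = 2): (2−7)(2−1)(2−8)(2−9) = (−5)·1·(−6)·(−7) = −210 ≡ 10, so v_3 = 10^{−1} = 10 (mod 11).
  i = 4 (α = 8): (8−7)(8−1)(8−2)(8−9) = 1·7·6·(−1) = −42 ≡ 2, so v_4 = 2^{−1} = 6 (mod 11).
  i = 5 (α = 9): (9−7)(9−1)(9−2)(9−8) = 2·8·7·1 = 112 ≡ 2, so v_5 = 2^{−1} = 6 (mod 11).
  v = [9, 2, 10, 6, 6].
Step 2: syndromes of r = [2, 9, 5, 8, 3] (all sums mod 11).
  S_0 = Σ v_i r_i = 9·2 + 2·9 + 10·5 + 6·8 + 6·3 = 152 ≡ 9.
  S_1 = Σ v_i α_i r_i = 9·7·2 + 2·1·9 + 10·2·5 + 6·8·8 + 6·9·3 = 790 ≡ 9.
  α_i^2 mod 11 = [5, 1, 4, 9, 4].
  S_2 = Σ v_i α_i^2 r_i = 9·5·2 + 2·1·9 + 10·4·5 + 6·9·8 + 6·4·3 = 812 ≡ 9.
  S = (9, 9, 9) ≠ 0, so r is not a codeword (an error is present).
Step 3: locate the error. For a single error e at position i, S_ℓ = v_i·e·α_i^ℓ, so α_err = S_1/S_0.
  S_0^{−1} = 9^{−1} = 5 (mod 11), so α_err = 9·5 = 45 ≡ 1 = α_2. Error position i = 2.
  Consistency check: S_2/S_1 = 9·5 = 45 ≡ 1 = α_err ✓ (single-error assumption holds).
Step 4: error magnitude e = S_0/v_2 = S_0·∏_{j≠2}(α_2 − α_j) = 9·6 = 54 ≡ 10 (mod 11).
Step 5: correct position 2: c_2 = r_2 − e = 9 − 10 ≡ 10 (mod 11). Hence c = [2, 10, 5, 8, 3].
  Check: interpolating c through the α_i gives m(x) = 4 + 6·x (degree < 2) with m(α_i) = c_i for every i, so c is indeed a codeword.


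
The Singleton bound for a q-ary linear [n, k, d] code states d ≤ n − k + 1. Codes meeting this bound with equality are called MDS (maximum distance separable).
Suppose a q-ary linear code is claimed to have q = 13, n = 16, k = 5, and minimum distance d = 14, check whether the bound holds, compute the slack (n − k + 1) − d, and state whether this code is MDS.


Singleton RHS = n − k + 1 = 12, slack = -2, bound violated (no such code; not MDS).

Singleton bound: d ≤ n − k + 1.
Here n = 16, k = 5, so n − k + 1 = 12.
Given d = 14, check d ≤ 12: NO.
Slack = (n − k + 1) − d = -2.
The slack is negative: d = 14 exceeds n − k + 1 = 12 by 2, so the Singleton bound is violated and no linear [16, 5, 14]_13 code can exist. In particular it is not MDS (MDS requires d = n − k + 1 exactly).
Description: the claimed parameters are [16, 5, 14]_13; such a code would be impossible (violates the Singleton bound).


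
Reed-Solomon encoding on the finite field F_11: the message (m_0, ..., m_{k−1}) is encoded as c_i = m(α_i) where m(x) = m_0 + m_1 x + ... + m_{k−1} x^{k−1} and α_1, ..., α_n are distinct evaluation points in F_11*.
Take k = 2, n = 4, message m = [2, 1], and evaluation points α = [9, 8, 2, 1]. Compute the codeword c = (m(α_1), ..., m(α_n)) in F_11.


c = [0, 10, 4, 3]

Message polynomial: m(x) = 2 + 1·x (mod 11).
For each evaluation point α_i, compute m(α_i) mod 11:
  α_1 = 9: Horner steps 1 → 0, so m(9) = 0.
  α_2 = 8: Horner steps 1 → 10, so m(8) = 10.
  α_3 = 2: Horner steps 1 → 4, so m(2) = 4.
  α_4 = 1: Horner steps 1 → 3, so m(1) = 3.
Codeword c = [0, 10, 4, 3] ∈ F_11^4.


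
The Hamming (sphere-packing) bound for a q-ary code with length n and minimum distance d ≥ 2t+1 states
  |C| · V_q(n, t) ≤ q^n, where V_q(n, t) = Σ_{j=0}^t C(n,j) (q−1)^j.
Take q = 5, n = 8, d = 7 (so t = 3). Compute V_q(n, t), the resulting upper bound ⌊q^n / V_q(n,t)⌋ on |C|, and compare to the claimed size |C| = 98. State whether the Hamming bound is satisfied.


V_q(n, t) = 4065, q^n = 390625, Hamming bound = 96, |C| = 98 > bound (violated).

Step 1: Compute V_q(n, t) = Σ_{j=0}^3 C(n, j) (q−1)^j.
  j = 0: C(8,0)·(4)^0 = 1·1 = 1.
  j = 1: C(8,1)·(4)^1 = 8·4 = 32.
  j = 2: C(8,2)·(4)^2 = 28·16 = 448.
  j = 3: C(8,3)·(4)^3 = 56·64 = 3584.
  V_q(n, t) = 1 + 32 + 448 + 3584 = 4065.
Step 2: q^n = 5^8 = 390625.
Step 3: Hamming bound ⌊q^n / V_q(n,t)⌋ = ⌊390625/4065⌋ = 96.
Step 4: Compare |C| = 98 to 96: violated.
The claimed |C| lies above the Hamming bound, so no 5-ary code of length 8 with d ≥ 7 can have 98 codewords.


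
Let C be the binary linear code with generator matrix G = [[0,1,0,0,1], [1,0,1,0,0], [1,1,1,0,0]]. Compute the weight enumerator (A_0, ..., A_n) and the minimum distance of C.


Weight distribution: A_0 = 1, A_1 = 2, A_2 = 2, A_3 = 2, A_4 = 1. Minimum distance d = 1.

Enumerate all 2^3 = 8 messages m ∈ F_2^3.
For each, compute codeword c = mG in F_2^5, then tally its weight.
  m = 000 → c = 00000, weight = 0.
  m = 100 → c = 01001, weight = 2.
  m = 010 → c = 10100, weight = 2.
  m = 110 → c = 11101, weight = 4.
  m = 001 → c = 11100, weight = 3.
  m = 101 → c = 10101, weight = 3.
  m = 011 → c = 01000, weight = 1.
  m = 111 → c = 00001, weight = 1.
Tally weights:
  weight 0: 1 codewords.
  weight 1: 2 codewords.
  weight 2: 2 codewords.
  weight 3: 2 codewords.
  weight 4: 1 codewords.
Minimum distance d = smallest w > 0 with A_w > 0 = 1.
Sanity: Σ A_w = 8 = 2^3 = 8 ✓.


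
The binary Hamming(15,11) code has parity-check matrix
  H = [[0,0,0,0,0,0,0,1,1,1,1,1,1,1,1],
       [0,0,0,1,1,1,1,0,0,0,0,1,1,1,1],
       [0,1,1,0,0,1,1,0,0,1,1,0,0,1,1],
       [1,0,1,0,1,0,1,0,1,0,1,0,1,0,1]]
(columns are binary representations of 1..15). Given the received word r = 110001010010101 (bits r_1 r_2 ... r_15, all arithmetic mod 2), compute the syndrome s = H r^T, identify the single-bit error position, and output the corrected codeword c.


s = (0, 1, 0, 0)^T, error position = 4, corrected codeword c = 110101010010101

Compute s = H r^T mod 2 one row at a time:
  s_1 = 1 + 0 + 0 + 1 + 0 + 1 + 0 + 1 = 4 ≡ 0 (mod 2).
  s_2 = 0 + 0 + 1 + 0 + 0 + 1 + 0 + 1 = 3 ≡ 1 (mod 2).
  s_3 = 1 + 0 + 1 + 0 + 0 + 1 + 0 + 1 = 4 ≡ 0 (mod 2).
  s_4 = 1 + 0 + 0 + 0 + 0 + 1 + 1 + 1 = 4 ≡ 0 (mod 2).
s = (0, 1, 0, 0)^T — this equals column 4 of H (binary 0100), so error is at position 4.
Correct: flip bit 4 of r = 110001010010101 to get c = 110101010010101.


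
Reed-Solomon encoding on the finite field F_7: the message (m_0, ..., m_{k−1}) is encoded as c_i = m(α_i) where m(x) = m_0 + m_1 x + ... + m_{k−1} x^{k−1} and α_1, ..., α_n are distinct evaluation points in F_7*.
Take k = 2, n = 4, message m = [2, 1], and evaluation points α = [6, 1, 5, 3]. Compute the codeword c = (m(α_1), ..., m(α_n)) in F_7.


c = [1, 3, 0, 5]

Message polynomial: m(x) = 2 + 1·x (mod 7).
For each evaluation point α_i, compute m(α_i) mod 7:
  α_1 = 6: Horner steps 1 → 1, so m(6) = 1.
  α_2 = 1: Horner steps 1 → 3, so m(1) = 3.
  α_3 = 5: Horner steps 1 → 0, so m(5) = 0.
  α_4 = 3: Horner steps 1 → 5, so m(3) = 5.
Codeword c = [1, 3, 0, 5] ∈ F_7^4.


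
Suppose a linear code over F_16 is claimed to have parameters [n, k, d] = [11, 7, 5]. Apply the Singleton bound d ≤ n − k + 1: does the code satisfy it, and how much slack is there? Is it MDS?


Singleton RHS = n − k + 1 = 5, slack = 0, bound satisfied, MDS.

Singleton bound: d ≤ n − k + 1.
Here n = 11, k = 7, so n − k + 1 = 5.
Given d = 5, check d ≤ 5: YES.
Slack = (n − k + 1) − d = 0.
The code is MDS (slack = 0).
Description: the claimed parameters are [11, 7, 5]_16; such a code would be MDS (meets Singleton bound).


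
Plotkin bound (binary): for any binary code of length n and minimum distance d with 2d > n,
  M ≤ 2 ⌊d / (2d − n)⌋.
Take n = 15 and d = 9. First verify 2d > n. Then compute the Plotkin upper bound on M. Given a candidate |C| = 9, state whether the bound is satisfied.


Plotkin bound M ≤ 6; given |C| = 9 > bound (violated).

Check applicability: 2d = 18, n = 15.
2d − n = 3 > 0, so Plotkin applies.
Compute d/(2d−n) = 9/3 ≈ 3.0000.
⌊d/(2d−n)⌋ = 3.
Plotkin bound: M ≤ 2·3 = 6.
Given |C| = 9, check: VIOLATED.
This |C| is above the Plotkin bound, so no binary code with n = 15, d = 9 and 9 codewords exists.


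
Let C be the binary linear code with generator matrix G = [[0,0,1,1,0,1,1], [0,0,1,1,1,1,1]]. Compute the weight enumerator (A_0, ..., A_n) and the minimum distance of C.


Weight distribution: A_0 = 1, A_1 = 1, A_4 = 1, A_5 = 1. Minimum distance d = 1.

Enumerate all 2^2 = 4 messages m ∈ F_2^2.
For each, compute codeword c = mG in F_2^7, then tally its weight.
  m = 00 → c = 0000000, weight = 0.
  m = 10 → c = 0011011, weight = 4.
  m = 01 → c = 0011111, weight = 5.
  m = 11 → c = 0000100, weight = 1.
Tally weights:
  weight 0: 1 codewords.
  weight 1: 1 codewords.
  weight 4: 1 codewords.
  weight 5: 1 codewords.
Minimum distance d = smallest w > 0 with A_w > 0 = 1.
Sanity: Σ A_w = 4 = 2^2 = 4 ✓.


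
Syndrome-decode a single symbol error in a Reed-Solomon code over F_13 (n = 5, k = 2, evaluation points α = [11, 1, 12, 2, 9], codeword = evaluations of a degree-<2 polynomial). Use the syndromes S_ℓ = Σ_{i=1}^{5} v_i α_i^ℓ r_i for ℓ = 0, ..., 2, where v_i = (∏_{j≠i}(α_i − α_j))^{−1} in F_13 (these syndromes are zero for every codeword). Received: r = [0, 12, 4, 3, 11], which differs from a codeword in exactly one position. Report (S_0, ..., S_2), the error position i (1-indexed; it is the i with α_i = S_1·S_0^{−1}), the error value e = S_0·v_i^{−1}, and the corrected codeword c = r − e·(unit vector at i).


S = (10, 12, 4), error at position 5, error magnitude e = 6, c = [0, 12, 4, 3, 5].

Step 1: column multipliers v_i = (∏_{j≠i}(α_i − α_j))^{−1} mod 13.
  i = 1 (α = 11): (11−1)(11−12)(11−2)(11−9) = 10·(−1)·9·2 = −180 ≡ 2, so v_1 = 2^{−1} = 7 (mod 13).
  i = 2 (α = 1): (1−11)(1−12)(1−2)(1−9) = (−10)·(−11)·(−1)·(−8) = 880 ≡ 9, so v_2 = 9^{−1} = 3 (mod 13).
  i = 3 (α = 12): (12−11)(12−1)(12−2)(12−9) = 1·11·10·3 = 330 ≡ 5, so v_3 = 5^{−1} = 8 (mod 13).
  i = 4 (α = 2): (2−11)(2−1)(2−12)(2−9) = (−9)·1·(−10)·(−7) = −630 ≡ 7, so v_4 = 7^{−1} = 2 (mod 13).
  i = 5 (α = 9): (9−11)(9−1)(9−12)(9−2) = (−2)·8·(−3)·7 = 336 ≡ 11, so v_5 = 11^{−1} = 6 (mod 13).
  v = [7, 3, 8, 2, 6].
Step 2: syndromes of r = [0, 12, 4, 3, 11] (all sums mod 13).
  S_0 = Σ v_i r_i = 7·0 + 3·12 + 8·4 + 2·3 + 6·11 = 140 ≡ 10.
  S_1 = Σ v_i α_i r_i = 7·11·0 + 3·1·12 + 8·12·4 + 2·2·3 + 6·9·11 = 1026 ≡ 12.
  α_i^2 mod 13 = [4, 1, 1, 4, 3].
  S_2 = Σ v_i α_i^2 r_i = 7·4·0 + 3·1·12 + 8·1·4 + 2·4·3 + 6·3·11 = 290 ≡ 4.
  S = (10, 12, 4) ≠ 0, so r is not a codeword (an error is present).
Step 3: locate the error. For a single error e at position i, S_ℓ = v_i·e·α_i^ℓ, so α_err = S_1/S_0.
  S_0^{−1} = 10^{−1} = 4 (mod 13), so α_err = 12·4 = 48 ≡ 9 = α_5. Error position i = 5.
  Consistency check: S_2/S_1 = 4·12 = 48 ≡ 9 = α_err ✓ (single-error assumption holds).
Step 4: error magnitude e = S_0/v_5 = S_0·∏_{j≠5}(α_5 − α_j) = 10·11 = 110 ≡ 6 (mod 13).
Step 5: correct position 5: c_5 = r_5 − e = 11 − 6 ≡ 5 (mod 13). Hence c = [0, 12, 4, 3, 5].
  Check: interpolating c through the α_i gives m(x) = 8 + 4·x (degree < 2) with m(α_i) = c_i for every i, so c is indeed a codeword.


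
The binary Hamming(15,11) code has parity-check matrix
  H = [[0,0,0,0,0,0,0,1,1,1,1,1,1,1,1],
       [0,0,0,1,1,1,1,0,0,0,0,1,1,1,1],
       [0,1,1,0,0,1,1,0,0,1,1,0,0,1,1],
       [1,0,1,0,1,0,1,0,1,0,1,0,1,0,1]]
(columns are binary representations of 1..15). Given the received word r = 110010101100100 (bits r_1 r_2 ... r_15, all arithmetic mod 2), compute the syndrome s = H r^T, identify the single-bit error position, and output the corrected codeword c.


s = (1, 1, 1, 1)^T, error position = 15, corrected codeword c = 110010101100101

Compute s = H r^T mod 2 one row at a time:
  s_1 = 0 + 1 + 1 + 0 + 0 + 1 + 0 + 0 = 3 ≡ 1 (mod 2).
  s_2 = 0 + 1 + 0 + 1 + 0 + 1 + 0 + 0 = 3 ≡ 1 (mod 2).
  s_3 = 1 + 0 + 0 + 1 + 1 + 0 + 0 + 0 = 3 ≡ 1 (mod 2).
  s_4 = 1 + 0 + 1 + 1 + 1 + 0 + 1 + 0 = 5 ≡ 1 (mod 2).
s = (1, 1, 1, 1)^T — this equals column 15 of H (binary 1111), so error is at position 15.
Correct: flip bit 15 of r = 110010101100100 to get c = 110010101100101.


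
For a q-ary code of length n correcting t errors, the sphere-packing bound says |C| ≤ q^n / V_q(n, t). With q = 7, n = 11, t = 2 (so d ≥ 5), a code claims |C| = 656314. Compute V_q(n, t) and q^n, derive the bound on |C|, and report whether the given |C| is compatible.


V_q(n, t) = 2047, q^n = 1977326743, Hamming bound = 965963, |C| = 656314 ≤ bound (satisfied).

Step 1: Compute V_q(n, t) = Σ_{j=0}^2 C(n, j) (q−1)^j.
  j = 0: C(11,0)·(6)^0 = 1·1 = 1.
  j = 1: C(11,1)·(6)^1 = 11·6 = 66.
  j = 2: C(11,2)·(6)^2 = 55·36 = 1980.
  V_q(n, t) = 1 + 66 + 1980 = 2047.
Step 2: q^n = 7^11 = 1977326743.
Step 3: Hamming bound ⌊q^n / V_q(n,t)⌋ = ⌊1977326743/2047⌋ = 965963.
Step 4: Compare |C| = 656314 to 965963: satisfied.
The claimed |C| lies below the Hamming bound.


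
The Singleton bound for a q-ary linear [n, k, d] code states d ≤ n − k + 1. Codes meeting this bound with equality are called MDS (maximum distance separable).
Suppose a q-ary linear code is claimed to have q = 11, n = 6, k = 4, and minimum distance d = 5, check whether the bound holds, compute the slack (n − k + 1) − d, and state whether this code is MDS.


Singleton RHS = n − k + 1 = 3, slack = -2, bound violated (no such code; not MDS).

Singleton bound: d ≤ n − k + 1.
Here n = 6, k = 4, so n − k + 1 = 3.
Given d = 5, check d ≤ 3: NO.
Slack = (n − k + 1) − d = -2.
The slack is negative: d = 5 exceeds n − k + 1 = 3 by 2, so the Singleton bound is violated and no linear [6, 4, 5]_11 code can exist. In particular it is not MDS (MDS requires d = n − k + 1 exactly).
Description: the claimed parameters are [6, 4, 5]_11; such a code would be impossible (violates the Singleton bound).


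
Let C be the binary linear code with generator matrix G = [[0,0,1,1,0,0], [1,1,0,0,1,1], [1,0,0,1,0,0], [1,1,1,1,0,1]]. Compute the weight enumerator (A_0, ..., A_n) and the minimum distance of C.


Weight distribution: A_0 = 1, A_1 = 1, A_2 = 3, A_3 = 6, A_4 = 3, A_5 = 1, A_6 = 1. Minimum distance d = 1.

Enumerate all 2^4 = 16 messages m ∈ F_2^4.
For each, compute codeword c = mG in F_2^6, then tally its weight.
  m = 0000 → c = 000000, weight = 0.
  m = 1000 → c = 001100, weight = 2.
  m = 0100 → c = 110011, weight = 4.
  m = 1100 → c = 111111, weight = 6.
  m = 0010 → c = 100100, weight = 2.
  m = 1010 → c = 101000, weight = 2.
  m = 0110 → c = 010111, weight = 4.
  m = 1110 → c = 011011, weight = 4.
  m = 0001 → c = 111101, weight = 5.
  m = 1001 → c = 110001, weight = 3.
  m = 0101 → c = 001110, weight = 3.
  m = 1101 → c = 000010, weight = 1.
  m = 0011 → c = 011001, weight = 3.
  m = 1011 → c = 010101, weight = 3.
  m = 0111 → c = 101010, weight = 3.
  m = 1111 → c = 100110, weight = 3.
Tally weights:
  weight 0: 1 codewords.
  weight 1: 1 codewords.
  weight 2: 3 codewords.
  weight 3: 6 codewords.
  weight 4: 3 codewords.
  weight 5: 1 codewords.
  weight 6: 1 codewords.
Minimum distance d = smallest w > 0 with A_w > 0 = 1.
Sanity: Σ A_w = 16 = 2^4 = 16 ✓.


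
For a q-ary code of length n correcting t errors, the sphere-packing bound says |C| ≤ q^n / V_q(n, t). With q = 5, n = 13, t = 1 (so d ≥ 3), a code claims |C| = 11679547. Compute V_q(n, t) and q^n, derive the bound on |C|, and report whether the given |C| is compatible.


V_q(n, t) = 53, q^n = 1220703125, Hamming bound = 23032134, |C| = 11679547 ≤ bound (satisfied).

Step 1: Compute V_q(n, t) = Σ_{j=0}^1 C(n, j) (q−1)^j.
  j = 0: C(13,0)·(4)^0 = 1·1 = 1.
  j = 1: C(13,1)·(4)^1 = 13·4 = 52.
  V_q(n, t) = 1 + 52 = 53.
Step 2: q^n = 5^13 = 1220703125.
Step 3: Hamming bound ⌊q^n / V_q(n,t)⌋ = ⌊1220703125/53⌋ = 23032134.
Step 4: Compare |C| = 11679547 to 23032134: satisfied.
The claimed |C| lies below the Hamming bound.


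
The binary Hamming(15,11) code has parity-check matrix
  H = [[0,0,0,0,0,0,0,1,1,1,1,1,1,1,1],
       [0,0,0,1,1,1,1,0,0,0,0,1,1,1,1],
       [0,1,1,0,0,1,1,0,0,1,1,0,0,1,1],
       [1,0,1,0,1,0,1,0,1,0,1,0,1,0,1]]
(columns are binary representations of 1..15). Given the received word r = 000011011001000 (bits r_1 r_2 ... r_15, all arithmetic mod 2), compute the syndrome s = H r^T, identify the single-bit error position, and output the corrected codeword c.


s = (1, 1, 1, 0)^T, error position = 14, corrected codeword c = 000011011001010

Compute s = H r^T mod 2 one row at a time:
  s_1 = 1 + 1 + 0 + 0 + 1 + 0 + 0 + 0 = 3 ≡ 1 (mod 2).
  s_2 = 0 + 1 + 1 + 0 + 1 + 0 + 0 + 0 = 3 ≡ 1 (mod 2).
  s_3 = 0 + 0 + 1 + 0 + 0 + 0 + 0 + 0 = 1 ≡ 1 (mod 2).
  s_4 = 0 + 0 + 1 + 0 + 1 + 0 + 0 + 0 = 2 ≡ 0 (mod 2).
s = (1, 1, 1, 0)^T — this equals column 14 of H (binary 1110), so error is at position 14.
Correct: flip bit 14 of r = 000011011001000 to get c = 000011011001010.


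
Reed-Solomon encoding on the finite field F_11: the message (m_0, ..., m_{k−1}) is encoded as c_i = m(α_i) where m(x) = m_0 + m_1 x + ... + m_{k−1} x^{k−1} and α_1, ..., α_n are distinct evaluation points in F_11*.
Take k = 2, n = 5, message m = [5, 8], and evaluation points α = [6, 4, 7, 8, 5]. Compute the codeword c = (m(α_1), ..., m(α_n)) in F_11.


c = [9, 4, 6, 3, 1]

Message polynomial: m(x) = 5 + 8·x (mod 11).
For each evaluation point α_i, compute m(α_i) mod 11:
  α_1 = 6: Horner steps 8 → 9, so m(6) = 9.
  α_2 = 4: Horner steps 8 → 4, so m(4) = 4.
  α_3 = 7: Horner steps 8 → 6, so m(7) = 6.
  α_4 = 8: Horner steps 8 → 3, so m(8) = 3.
  α_5 = 5: Horner steps 8 → 1, so m(5) = 1.
Codeword c = [9, 4, 6, 3, 1] ∈ F_11^5.


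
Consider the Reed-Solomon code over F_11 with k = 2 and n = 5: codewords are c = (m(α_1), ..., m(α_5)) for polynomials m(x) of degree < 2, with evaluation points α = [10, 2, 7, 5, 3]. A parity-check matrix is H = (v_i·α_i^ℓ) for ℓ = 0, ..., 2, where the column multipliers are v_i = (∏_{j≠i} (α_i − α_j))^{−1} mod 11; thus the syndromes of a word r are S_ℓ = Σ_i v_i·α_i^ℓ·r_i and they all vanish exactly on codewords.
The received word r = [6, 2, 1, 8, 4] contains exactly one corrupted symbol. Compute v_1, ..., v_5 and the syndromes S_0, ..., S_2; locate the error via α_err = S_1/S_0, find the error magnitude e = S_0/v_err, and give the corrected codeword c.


S = (8, 3, 8), error at position 1, error magnitude e = 10, c = [7, 2, 1, 8, 4].

Step 1: column multipliers v_i = (∏_{j≠i}(α_i − α_j))^{−1} mod 11.
  i = 1 (α = 10): (10−2)(10−7)(10−5)(10−3) = 8·3·5·7 = 840 ≡ 4, so v_1 = 4^{−1} = 3 (mod 11).
  i = 2 (α = 2): (2−10)(2−7)(2−5)(2−3) = (−8)·(−5)·(−3)·(−1) = 120 ≡ 10, so v_2 = 10^{−1} = 10 (mod 11).
  i = 3 (α = 7): (7−10)(7−2)(7−5)(7−3) = (−3)·5·2·4 = −120 ≡ 1, so v_3 = 1^{−1} = 1 (mod 11).
  i = 4 (α = 5): (5−10)(5−2)(5−7)(5−3) = (−5)·3·(−2)·2 = 60 ≡ 5, so v_4 = 5^{−1} = 9 (mod 11).
  i = 5 (α = 3): (3−10)(3−2)(3−7)(3−5) = (−7)·1·(−4)·(−2) = −56 ≡ 10, so v_5 = 10^{−1} = 10 (mod 11).
  v = [3, 10, 1, 9, 10].
Step 2: syndromes of r = [6, 2, 1, 8, 4] (all sums mod 11).
  S_0 = Σ v_i r_i = 3·6 + 10·2 + 1·1 + 9·8 + 10·4 = 151 ≡ 8.
  S_1 = Σ v_i α_i r_i = 3·10·6 + 10·2·2 + 1·7·1 + 9·5·8 + 10·3·4 = 707 ≡ 3.
  α_i^2 mod 11 = [1, 4, 5, 3, 9].
  S_2 = Σ v_i α_i^2 r_i = 3·1·6 + 10·4·2 + 1·5·1 + 9·3·8 + 10·9·4 = 679 ≡ 8.
  S = (8, 3, 8) ≠ 0, so r is not a codeword (an error is present).
Step 3: locate the error. For a single error e at position i, S_ℓ = v_i·e·α_i^ℓ, so α_err = S_1/S_0.
  S_0^{−1} = 8^{−1} = 7 (mod 11), so α_err = 3·7 = 21 ≡ 10 = α_1. Error position i = 1.
  Consistency check: S_2/S_1 = 8·4 = 32 ≡ 10 = α_err ✓ (single-error assumption holds).
Step 4: error magnitude e = S_0/v_1 = S_0·∏_{j≠1}(α_1 − α_j) = 8·4 = 32 ≡ 10 (mod 11).
Step 5: correct position 1: c_1 = r_1 − e = 6 − 10 ≡ 7 (mod 11). Hence c = [7, 2, 1, 8, 4].
  Check: interpolating c through the α_i gives m(x) = 9 + 2·x (degree < 2) with m(α_i) = c_i for every i, so c is indeed a codeword.
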